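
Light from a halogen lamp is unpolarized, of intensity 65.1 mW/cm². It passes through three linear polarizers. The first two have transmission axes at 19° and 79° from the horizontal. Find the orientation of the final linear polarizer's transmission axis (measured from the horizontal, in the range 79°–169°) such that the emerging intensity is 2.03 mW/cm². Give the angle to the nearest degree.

Unpolarized light through the first polarizer → I₁ = ½ I₀, now polarized at 19°.
I₂ = I₁ cos²(79° − 19°) = 0.5 I₀ · cos²(60°) = 0.125 I₀.
Target fraction: 2.03 / 65.1 mW/cm² = 0.03118 of I₀.
Need I₃/I₀ = 0.03118, so cos²(θ − 79°) = 0.03118 / 0.125 = 0.2495.
θ − 79° = arccos(√0.2495) = 60.0°, giving θ ≈ 79 + 60.0 = 139.0°.

θ ≈ 139°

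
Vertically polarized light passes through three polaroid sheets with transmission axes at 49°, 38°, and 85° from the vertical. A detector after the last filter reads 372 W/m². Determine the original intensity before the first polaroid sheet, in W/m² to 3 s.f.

I₀ ≈ 1930 W/m²

I₁ = I₀ cos²(49° − 0°) = I₀ cos²(49°) = 0.4304 I₀.
I₂ = I₁ cos²(38° − 49°) = 0.4304 I₀ · cos²(11°) = 0.4147 I₀.
I₃ = I₂ cos²(85° − 38°) = 0.4147 I₀ · cos²(47°) = 0.1929 I₀.
So 372 W/m² = 0.1929 I₀, giving I₀ = 372/0.1929 = 1928 W/m².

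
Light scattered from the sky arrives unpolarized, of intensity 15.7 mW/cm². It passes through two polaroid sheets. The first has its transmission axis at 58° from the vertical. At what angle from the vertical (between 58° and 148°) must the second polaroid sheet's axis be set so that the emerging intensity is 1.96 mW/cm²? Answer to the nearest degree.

Unpolarized light through the first polarizer → I₁ = ½ I₀, now polarized at 58°.
Target fraction: 1.96 / 15.7 mW/cm² = 0.1248 of I₀.
Need I₂/I₀ = 0.1248, so cos²(θ − 58°) = 0.1248 / 0.5 = 0.2497.
θ − 58° = arccos(√0.2497) = 60.0°, giving θ ≈ 58 + 60.0 = 118.0°.

θ ≈ 118°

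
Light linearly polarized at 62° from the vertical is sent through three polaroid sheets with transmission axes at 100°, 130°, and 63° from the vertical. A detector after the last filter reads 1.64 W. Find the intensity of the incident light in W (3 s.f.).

By Malus's law, I₁ = I₀ cos²(100° − 62°) = I₀ cos²(38°) = 0.621 I₀.
I₂ = I₁ cos²(130° − 100°) = 0.621 I₀ · cos²(30°) = 0.4657 I₀.
I₃ = I₂ cos²(63° − 130°) = 0.4657 I₀ · cos²(67°) = 0.0711 I₀.
So 1.64 W = 0.0711 I₀, giving I₀ = 1.64/0.0711 = 23.07 W.

I₀ ≈ 23.1 W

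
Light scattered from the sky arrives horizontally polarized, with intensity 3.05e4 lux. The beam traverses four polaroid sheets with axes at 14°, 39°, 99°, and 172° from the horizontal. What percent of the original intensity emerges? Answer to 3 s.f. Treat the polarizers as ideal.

≈ 1.65%

By Malus's law, I₁ = 3.05e4 lux · cos²(14°) = 2.871e+04 lux.
I₂ = I₁ · cos²(25°) = 2.871e+04 · 0.8214 = 2.359e+04 lux.
I₃ = I₂ · cos²(60°) = 2.359e+04 · 0.25 = 5897 lux.
I₄ = I₃ · cos²(73°) = 5897 · 0.08548 = 504 lux.
That is 1.653% of the incident intensity.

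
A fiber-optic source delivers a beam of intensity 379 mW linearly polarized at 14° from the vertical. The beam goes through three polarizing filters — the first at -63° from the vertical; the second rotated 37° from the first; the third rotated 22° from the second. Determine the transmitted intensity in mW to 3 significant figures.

I ≈ 10.5 mW

I₁ = 379 mW · cos²(77°) = 19.18 mW.
I₂ = I₁ · cos²(37°) = 19.18 · 0.6378 = 12.23 mW.
I₃ = I₂ · cos²(22°) = 12.23 · 0.8597 = 10.52 mW.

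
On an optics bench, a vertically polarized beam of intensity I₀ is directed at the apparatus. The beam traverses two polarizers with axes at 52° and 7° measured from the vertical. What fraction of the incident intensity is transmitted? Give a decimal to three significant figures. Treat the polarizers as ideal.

By Malus's law, I₁ = I₀ cos²(52° − 0°) = I₀ cos²(52°) = 0.379 I₀.
I₂ = I₁ cos²(7° − 52°) = 0.379 I₀ · cos²(45°) = 0.1895 I₀.
Transmitted fraction = 0.1895.

≈ 0.190 I₀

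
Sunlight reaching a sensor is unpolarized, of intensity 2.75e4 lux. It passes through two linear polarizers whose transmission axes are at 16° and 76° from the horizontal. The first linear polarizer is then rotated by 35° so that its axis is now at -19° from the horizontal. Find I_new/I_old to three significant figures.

Before rotation:
Unpolarized light through the first polarizer → I₁ = ½ I₀, now polarized at 16°.
I₂ = I₁ cos²(76° − 16°) = 0.5 I₀ · cos²(60°) = 0.125 I₀.
After rotation:
Unpolarized light through the first polarizer → I₁ = ½ I₀, now polarized at -19°.
Angle between axes 1 and 2: 85°. I₂ = 0.5 I₀ · cos²(85°) = 0.003798 I₀.
Ratio = 0.003798 / 0.125 = 0.03038.

I_new/I_old ≈ 0.0304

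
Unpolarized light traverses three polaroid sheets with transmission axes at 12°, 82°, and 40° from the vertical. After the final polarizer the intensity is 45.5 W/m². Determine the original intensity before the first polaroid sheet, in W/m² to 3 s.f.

I₀ ≈ 1410 W/m²

Unpolarized light through the first polarizer → I₁ = ½ I₀, now polarized at 12°.
I₂ = I₁ cos²(82° − 12°) = 0.5 I₀ · cos²(70°) = 0.05849 I₀.
I₃ = I₂ cos²(40° − 82°) = 0.05849 I₀ · cos²(42°) = 0.0323 I₀.
So 45.5 W/m² = 0.0323 I₀, giving I₀ = 45.5/0.0323 = 1409 W/m².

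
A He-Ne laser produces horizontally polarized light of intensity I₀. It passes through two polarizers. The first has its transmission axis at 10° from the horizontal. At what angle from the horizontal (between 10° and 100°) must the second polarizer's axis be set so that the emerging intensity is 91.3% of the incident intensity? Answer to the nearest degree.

I₁ = I₀ cos²(10° − 0°) = I₀ cos²(10°) = 0.9698 I₀.
Need I₂/I₀ = 0.913, so cos²(θ − 10°) = 0.913 / 0.9698 = 0.9414.
θ − 10° = arccos(√0.9414) = 14.0°, giving θ ≈ 10 + 14.0 = 24.0°.

θ ≈ 24°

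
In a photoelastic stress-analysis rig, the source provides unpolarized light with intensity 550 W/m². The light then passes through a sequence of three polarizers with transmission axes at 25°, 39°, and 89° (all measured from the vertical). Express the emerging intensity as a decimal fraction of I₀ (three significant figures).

Unpolarized light through the first polarizer → I₁ = 550 W/m²/2 = 275 W/m², polarized at 25°.
I₂ = I₁ · cos²(14°) = 275 · 0.9415 = 258.9 W/m².
I₃ = I₂ · cos²(50°) = 258.9 · 0.4132 = 107 W/m².
Transmitted fraction = 0.1945.

I/I₀ ≈ 0.194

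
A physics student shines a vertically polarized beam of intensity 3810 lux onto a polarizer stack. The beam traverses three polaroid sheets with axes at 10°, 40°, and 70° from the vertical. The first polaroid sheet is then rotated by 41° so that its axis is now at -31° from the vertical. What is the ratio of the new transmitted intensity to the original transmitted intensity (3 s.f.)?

I_new/I_old ≈ 0.107

Before rotation:
I₁ = I₀ cos²(10° − 0°) = I₀ cos²(10°) = 0.9698 I₀.
I₂ = I₁ cos²(40° − 10°) = 0.9698 I₀ · cos²(30°) = 0.7274 I₀.
I₃ = I₂ cos²(70° − 40°) = 0.7274 I₀ · cos²(30°) = 0.5455 I₀.
After rotation:
I₁ = I₀ cos²(-31° − 0°) = I₀ cos²(31°) = 0.7347 I₀.
I₂ = I₁ cos²(40° + 31°) = 0.7347 I₀ · cos²(71°) = 0.07788 I₀.
I₃ = I₂ cos²(70° − 40°) = 0.07788 I₀ · cos²(30°) = 0.05841 I₀.
Ratio = 0.05841 / 0.5455 = 0.1071.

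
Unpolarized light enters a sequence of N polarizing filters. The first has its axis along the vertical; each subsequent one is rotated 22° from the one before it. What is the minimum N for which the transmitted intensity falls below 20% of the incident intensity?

N = 8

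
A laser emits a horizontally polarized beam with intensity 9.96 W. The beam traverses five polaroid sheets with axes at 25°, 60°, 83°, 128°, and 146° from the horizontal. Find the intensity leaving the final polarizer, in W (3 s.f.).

I₁ = 9.96 W · cos²(25°) = 8.181 W.
I₂ = I₁ · cos²(35°) = 8.181 · 0.671 = 5.49 W.
I₃ = I₂ · cos²(23°) = 5.49 · 0.8473 = 4.651 W.
I₄ = I₃ · cos²(45°) = 4.651 · 0.5 = 2.326 W.
I₅ = I₄ · cos²(18°) = 2.326 · 0.9045 = 2.104 W.

I ≈ 2.10 W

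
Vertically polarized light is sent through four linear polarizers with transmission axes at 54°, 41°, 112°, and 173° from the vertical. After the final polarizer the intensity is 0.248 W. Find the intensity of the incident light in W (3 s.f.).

I₁ = I₀ cos²(54° − 0°) = I₀ cos²(54°) = 0.3455 I₀.
I₂ = I₁ cos²(41° − 54°) = 0.3455 I₀ · cos²(13°) = 0.328 I₀.
I₃ = I₂ cos²(112° − 41°) = 0.328 I₀ · cos²(71°) = 0.03477 I₀.
I₄ = I₃ cos²(173° − 112°) = 0.03477 I₀ · cos²(61°) = 0.008172 I₀.
So 0.248 W = 0.008172 I₀, giving I₀ = 0.248/0.008172 = 30.35 W.

I₀ ≈ 30.3 W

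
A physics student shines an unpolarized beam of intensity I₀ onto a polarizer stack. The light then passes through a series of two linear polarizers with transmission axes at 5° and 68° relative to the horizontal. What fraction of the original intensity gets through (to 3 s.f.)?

≈ 0.103 I₀

Unpolarized light through the first polarizer → I₁ = ½ I₀, now polarized at 5°.
I₂ = I₁ cos²(68° − 5°) = 0.5 I₀ · cos²(63°) = 0.1031 I₀.
Transmitted fraction = 0.1031.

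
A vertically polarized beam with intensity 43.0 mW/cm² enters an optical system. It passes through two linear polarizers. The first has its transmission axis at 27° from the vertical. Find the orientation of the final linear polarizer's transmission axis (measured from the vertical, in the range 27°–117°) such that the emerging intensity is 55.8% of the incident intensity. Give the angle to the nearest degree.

θ ≈ 60°

I₁ = I₀ cos²(27° − 0°) = I₀ cos²(27°) = 0.7939 I₀.
Need I₂/I₀ = 0.558, so cos²(θ − 27°) = 0.558 / 0.7939 = 0.7029.
θ − 27° = arccos(√0.7029) = 33.0°, giving θ ≈ 27 + 33.0 = 60.0°.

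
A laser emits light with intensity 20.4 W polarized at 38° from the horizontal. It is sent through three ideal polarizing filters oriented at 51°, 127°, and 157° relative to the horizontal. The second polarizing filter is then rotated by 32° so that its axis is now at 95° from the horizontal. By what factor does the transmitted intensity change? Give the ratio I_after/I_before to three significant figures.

Before rotation:
By Malus's law, I₁ = I₀ cos²(51° − 38°) = I₀ cos²(13°) = 0.9494 I₀.
I₂ = I₁ cos²(127° − 51°) = 0.9494 I₀ · cos²(76°) = 0.05556 I₀.
I₃ = I₂ cos²(157° − 127°) = 0.05556 I₀ · cos²(30°) = 0.04167 I₀.
After rotation:
I₁ = I₀ cos²(51° − 38°) = I₀ cos²(13°) = 0.9494 I₀.
I₂ = I₁ cos²(95° − 51°) = 0.9494 I₀ · cos²(44°) = 0.4913 I₀.
I₃ = I₂ cos²(157° − 95°) = 0.4913 I₀ · cos²(62°) = 0.1083 I₀.
Ratio = 0.1083 / 0.04167 = 2.598.

I_new/I_old ≈ 2.60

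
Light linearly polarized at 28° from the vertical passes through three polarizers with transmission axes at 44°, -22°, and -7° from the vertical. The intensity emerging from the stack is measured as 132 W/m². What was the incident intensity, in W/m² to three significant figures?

I₀ ≈ 926 W/m²

I₁ = I₀ cos²(44° − 28°) = I₀ cos²(16°) = 0.924 I₀.
I₂ = I₁ cos²(-22° − 44°) = 0.924 I₀ · cos²(66°) = 0.1529 I₀.
I₃ = I₂ cos²(-7° + 22°) = 0.1529 I₀ · cos²(15°) = 0.1426 I₀.
So 132 W/m² = 0.1426 I₀, giving I₀ = 132/0.1426 = 925.5 W/m².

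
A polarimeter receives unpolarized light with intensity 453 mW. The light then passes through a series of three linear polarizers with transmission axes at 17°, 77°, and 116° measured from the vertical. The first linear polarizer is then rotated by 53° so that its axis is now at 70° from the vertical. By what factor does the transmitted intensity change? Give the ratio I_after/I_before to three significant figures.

Before rotation:
Unpolarized light through the first polarizer → I₁ = ½ I₀, now polarized at 17°.
I₂ = I₁ cos²(77° − 17°) = 0.5 I₀ · cos²(60°) = 0.125 I₀.
I₃ = I₂ cos²(116° − 77°) = 0.125 I₀ · cos²(39°) = 0.07549 I₀.
After rotation:
Unpolarized light through the first polarizer → I₁ = ½ I₀, now polarized at 70°.
I₂ = I₁ cos²(77° − 70°) = 0.5 I₀ · cos²(7°) = 0.4926 I₀.
I₃ = I₂ cos²(116° − 77°) = 0.4926 I₀ · cos²(39°) = 0.2975 I₀.
Ratio = 0.2975 / 0.07549 = 3.941.

I_new/I_old ≈ 3.94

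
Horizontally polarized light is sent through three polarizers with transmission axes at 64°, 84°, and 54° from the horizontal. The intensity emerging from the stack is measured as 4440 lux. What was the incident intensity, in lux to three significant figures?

By Malus's law, I₁ = I₀ cos²(64° − 0°) = I₀ cos²(64°) = 0.1922 I₀.
I₂ = I₁ cos²(84° − 64°) = 0.1922 I₀ · cos²(20°) = 0.1697 I₀.
I₃ = I₂ cos²(54° − 84°) = 0.1697 I₀ · cos²(30°) = 0.1273 I₀.
So 4440 lux = 0.1273 I₀, giving I₀ = 4440/0.1273 = 3.489e+04 lux.

I₀ ≈ 3.49e4 lux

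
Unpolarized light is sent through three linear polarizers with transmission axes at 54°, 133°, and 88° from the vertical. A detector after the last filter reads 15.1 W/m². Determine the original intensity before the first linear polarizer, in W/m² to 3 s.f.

I₀ ≈ 1660 W/m²

Unpolarized light through the first polarizer → I₁ = ½ I₀, now polarized at 54°.
I₂ = I₁ cos²(133° − 54°) = 0.5 I₀ · cos²(79°) = 0.0182 I₀.
I₃ = I₂ cos²(88° − 133°) = 0.0182 I₀ · cos²(45°) = 0.009102 I₀.
So 15.1 W/m² = 0.009102 I₀, giving I₀ = 15.1/0.009102 = 1659 W/m².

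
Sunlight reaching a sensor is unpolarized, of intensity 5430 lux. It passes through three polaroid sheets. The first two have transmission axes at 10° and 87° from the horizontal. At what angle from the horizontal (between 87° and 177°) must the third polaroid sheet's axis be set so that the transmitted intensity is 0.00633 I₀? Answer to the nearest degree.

θ ≈ 147°

Unpolarized light through the first polarizer → I₁ = ½ I₀, now polarized at 10°.
I₂ = I₁ cos²(87° − 10°) = 0.5 I₀ · cos²(77°) = 0.0253 I₀.
Need I₃/I₀ = 0.00633, so cos²(θ − 87°) = 0.00633 / 0.0253 = 0.2502.
θ − 87° = arccos(√0.2502) = 60.0°, giving θ ≈ 87 + 60.0 = 147.0°.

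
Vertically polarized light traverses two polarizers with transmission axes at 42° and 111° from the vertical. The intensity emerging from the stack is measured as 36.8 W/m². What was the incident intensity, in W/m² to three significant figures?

I₀ ≈ 519 W/m²

I₁ = I₀ cos²(42° − 0°) = I₀ cos²(42°) = 0.5523 I₀.
I₂ = I₁ cos²(111° − 42°) = 0.5523 I₀ · cos²(69°) = 0.07093 I₀.
So 36.8 W/m² = 0.07093 I₀, giving I₀ = 36.8/0.07093 = 518.9 W/m².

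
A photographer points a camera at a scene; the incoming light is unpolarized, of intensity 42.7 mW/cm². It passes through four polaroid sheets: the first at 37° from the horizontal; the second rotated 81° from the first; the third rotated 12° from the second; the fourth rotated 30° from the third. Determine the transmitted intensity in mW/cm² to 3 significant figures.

I ≈ 0.375 mW/cm²

Unpolarized light through the first polarizer → I₁ = 42.7 mW/cm²/2 = 21.35 mW/cm², polarized at 37°.
I₂ = I₁ · cos²(81°) = 21.35 · 0.02447 = 0.5225 mW/cm².
I₃ = I₂ · cos²(12°) = 0.5225 · 0.9568 = 0.4999 mW/cm².
I₄ = I₃ · cos²(30°) = 0.4999 · 0.75 = 0.3749 mW/cm².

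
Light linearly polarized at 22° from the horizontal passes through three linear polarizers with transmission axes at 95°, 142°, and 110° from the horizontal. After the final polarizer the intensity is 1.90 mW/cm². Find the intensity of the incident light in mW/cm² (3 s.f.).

I₀ ≈ 66.4 mW/cm²

By Malus's law, I₁ = I₀ cos²(95° − 22°) = I₀ cos²(73°) = 0.08548 I₀.
I₂ = I₁ cos²(142° − 95°) = 0.08548 I₀ · cos²(47°) = 0.03976 I₀.
I₃ = I₂ cos²(110° − 142°) = 0.03976 I₀ · cos²(32°) = 0.02859 I₀.
So 1.90 mW/cm² = 0.02859 I₀, giving I₀ = 1.90/0.02859 = 66.45 mW/cm².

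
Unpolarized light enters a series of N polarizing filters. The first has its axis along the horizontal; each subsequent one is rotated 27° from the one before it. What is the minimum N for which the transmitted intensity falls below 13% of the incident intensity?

First polarizer halves the unpolarized light: factor 1/2.
Each further stage multiplies by cos²(27°) = 0.7939.
After N polarizers: T = 0.5·0.7939^(N−1). Require T < 0.13 ⇒ N−1 > ln(0.13/0.5)/ln(0.7939) = 5.84, so N−1 ≥ 6 and N = 7.
Check: N=7 gives T = 0.1252 < 0.13; N=6 gives T = 0.1577.

N = 7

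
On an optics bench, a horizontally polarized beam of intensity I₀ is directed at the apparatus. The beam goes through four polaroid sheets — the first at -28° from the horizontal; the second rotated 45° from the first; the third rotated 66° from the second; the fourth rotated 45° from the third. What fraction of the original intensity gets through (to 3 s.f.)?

≈ 0.0322 I₀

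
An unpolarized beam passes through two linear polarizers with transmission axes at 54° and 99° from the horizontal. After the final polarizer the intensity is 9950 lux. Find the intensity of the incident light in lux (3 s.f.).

I₀ ≈ 3.98e4 lux

Unpolarized light through the first polarizer → I₁ = ½ I₀, now polarized at 54°.
I₂ = I₁ cos²(99° − 54°) = 0.5 I₀ · cos²(45°) = 0.25 I₀.
So 9950 lux = 0.25 I₀, giving I₀ = 9950/0.25 = 3.98e+04 lux.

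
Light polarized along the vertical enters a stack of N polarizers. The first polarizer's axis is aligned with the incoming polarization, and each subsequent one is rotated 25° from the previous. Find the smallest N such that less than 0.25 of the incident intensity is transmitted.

First polarizer is aligned with the polarization: full transmission.
Each further stage multiplies by cos²(25°) = 0.8214.
After N polarizers: T = 0.8214^(N−1). Require T < 0.25 ⇒ N−1 > ln(0.25)/ln(0.8214) = 7.05, so N−1 ≥ 8 and N = 9.
Check: N=9 gives T = 0.2072 < 0.25; N=8 gives T = 0.2523.

N = 9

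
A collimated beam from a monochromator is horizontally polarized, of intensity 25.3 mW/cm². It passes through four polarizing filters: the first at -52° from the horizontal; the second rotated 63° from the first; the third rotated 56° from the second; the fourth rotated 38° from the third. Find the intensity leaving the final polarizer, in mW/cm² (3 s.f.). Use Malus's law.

I ≈ 0.384 mW/cm²

By Malus's law, I₁ = 25.3 mW/cm² · cos²(52°) = 9.59 mW/cm².
I₂ = I₁ · cos²(63°) = 9.59 · 0.2061 = 1.977 mW/cm².
I₃ = I₂ · cos²(56°) = 1.977 · 0.3127 = 0.618 mW/cm².
I₄ = I₃ · cos²(38°) = 0.618 · 0.621 = 0.3838 mW/cm².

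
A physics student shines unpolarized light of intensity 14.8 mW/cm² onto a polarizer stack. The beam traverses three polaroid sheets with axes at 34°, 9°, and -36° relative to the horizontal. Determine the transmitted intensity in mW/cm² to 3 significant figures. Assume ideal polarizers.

Unpolarized light through the first polarizer → I₁ = 14.8 mW/cm²/2 = 7.4 mW/cm², polarized at 34°.
I₂ = I₁ · cos²(25°) = 7.4 · 0.8214 = 6.078 mW/cm².
I₃ = I₂ · cos²(45°) = 6.078 · 0.5 = 3.039 mW/cm².

I ≈ 3.04 mW/cm²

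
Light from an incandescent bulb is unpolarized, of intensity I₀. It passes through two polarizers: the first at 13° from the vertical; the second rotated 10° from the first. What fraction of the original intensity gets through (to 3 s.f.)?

Unpolarized light through the first polarizer → I₁ = ½ I₀, now polarized at 13°.
I₂ = I₁ cos²(10°) = 0.5 · 0.9698 I₀ = 0.4849 I₀.
Transmitted fraction = 0.4849.

≈ 0.485 I₀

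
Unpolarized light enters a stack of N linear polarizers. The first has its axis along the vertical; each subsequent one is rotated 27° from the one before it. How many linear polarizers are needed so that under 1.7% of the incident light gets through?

N = 16

First polarizer halves the unpolarized light: factor 1/2.
Each further stage multiplies by cos²(27°) = 0.7939.
After N polarizers: T = 0.5·0.7939^(N−1). Require T < 0.017 ⇒ N−1 > ln(0.017/0.5)/ln(0.7939) = 14.65, so N−1 ≥ 15 and N = 16.
Check: N=16 gives T = 0.01568 < 0.017; N=15 gives T = 0.01975.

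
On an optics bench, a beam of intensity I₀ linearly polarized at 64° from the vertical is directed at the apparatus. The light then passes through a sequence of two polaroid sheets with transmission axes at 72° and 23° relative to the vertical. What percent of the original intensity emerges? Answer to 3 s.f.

≈ 42.2%

I₁ = I₀ cos²(72° − 64°) = I₀ cos²(8°) = 0.9806 I₀.
I₂ = I₁ cos²(23° − 72°) = 0.9806 I₀ · cos²(49°) = 0.4221 I₀.
That is 42.21% of the incident intensity.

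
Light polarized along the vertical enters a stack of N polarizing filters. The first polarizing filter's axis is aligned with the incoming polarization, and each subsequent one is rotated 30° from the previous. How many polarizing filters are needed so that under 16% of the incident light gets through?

N = 8

First polarizer is aligned with the polarization: full transmission.
Each further stage multiplies by cos²(30°) = 0.75.
After N polarizers: T = 0.75^(N−1). Require T < 0.16 ⇒ N−1 > ln(0.16)/ln(0.75) = 6.37, so N−1 ≥ 7 and N = 8.
Check: N=8 gives T = 0.1335 < 0.16; N=7 gives T = 0.178.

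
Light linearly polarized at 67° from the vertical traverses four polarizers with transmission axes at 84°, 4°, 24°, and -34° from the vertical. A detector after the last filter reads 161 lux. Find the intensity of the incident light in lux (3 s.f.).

I₁ = I₀ cos²(84° − 67°) = I₀ cos²(17°) = 0.9145 I₀.
I₂ = I₁ cos²(4° − 84°) = 0.9145 I₀ · cos²(80°) = 0.02758 I₀.
I₃ = I₂ cos²(24° − 4°) = 0.02758 I₀ · cos²(20°) = 0.02435 I₀.
I₄ = I₃ cos²(-34° − 24°) = 0.02435 I₀ · cos²(58°) = 0.006838 I₀.
So 161 lux = 0.006838 I₀, giving I₀ = 161/0.006838 = 2.355e+04 lux.

I₀ ≈ 2.35e4 lux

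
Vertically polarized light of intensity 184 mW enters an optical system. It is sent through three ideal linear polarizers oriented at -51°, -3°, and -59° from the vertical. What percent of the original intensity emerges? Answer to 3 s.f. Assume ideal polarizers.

≈ 5.54%

By Malus's law, I₁ = 184 mW · cos²(51°) = 72.87 mW.
I₂ = I₁ · cos²(48°) = 72.87 · 0.4477 = 32.63 mW.
I₃ = I₂ · cos²(56°) = 32.63 · 0.3127 = 10.2 mW.
That is 5.545% of the incident intensity.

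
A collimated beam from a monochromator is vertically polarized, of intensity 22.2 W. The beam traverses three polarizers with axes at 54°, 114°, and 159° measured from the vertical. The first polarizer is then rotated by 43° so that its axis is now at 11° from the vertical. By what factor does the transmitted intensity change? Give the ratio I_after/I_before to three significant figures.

Before rotation:
I₁ = I₀ cos²(54° − 0°) = I₀ cos²(54°) = 0.3455 I₀.
I₂ = I₁ cos²(114° − 54°) = 0.3455 I₀ · cos²(60°) = 0.08637 I₀.
I₃ = I₂ cos²(159° − 114°) = 0.08637 I₀ · cos²(45°) = 0.04319 I₀.
After rotation:
I₁ = I₀ cos²(11° − 0°) = I₀ cos²(11°) = 0.9636 I₀.
Angle between axes 1 and 2: 77°. I₂ = 0.9636 I₀ · cos²(77°) = 0.04876 I₀.
I₃ = I₂ cos²(159° − 114°) = 0.04876 I₀ · cos²(45°) = 0.02438 I₀.
Ratio = 0.02438 / 0.04319 = 0.5645.

I_new/I_old ≈ 0.565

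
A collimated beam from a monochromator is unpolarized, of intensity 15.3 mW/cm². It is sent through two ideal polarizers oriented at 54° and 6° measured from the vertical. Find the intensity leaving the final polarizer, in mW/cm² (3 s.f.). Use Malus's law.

I ≈ 3.43 mW/cm²

Unpolarized light through the first polarizer → I₁ = 15.3 mW/cm²/2 = 7.65 mW/cm², polarized at 54°.
I₂ = I₁ · cos²(48°) = 7.65 · 0.4477 = 3.425 mW/cm².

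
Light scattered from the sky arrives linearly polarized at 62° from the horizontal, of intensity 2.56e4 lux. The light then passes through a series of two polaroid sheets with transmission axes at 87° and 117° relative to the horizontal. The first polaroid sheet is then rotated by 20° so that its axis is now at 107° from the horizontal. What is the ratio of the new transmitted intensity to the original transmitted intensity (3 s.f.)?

Before rotation:
By Malus's law, I₁ = I₀ cos²(87° − 62°) = I₀ cos²(25°) = 0.8214 I₀.
I₂ = I₁ cos²(117° − 87°) = 0.8214 I₀ · cos²(30°) = 0.616 I₀.
After rotation:
I₁ = I₀ cos²(107° − 62°) = I₀ cos²(45°) = 0.5 I₀.
I₂ = I₁ cos²(117° − 107°) = 0.5 I₀ · cos²(10°) = 0.4849 I₀.
Ratio = 0.4849 / 0.616 = 0.7872.

I_new/I_old ≈ 0.787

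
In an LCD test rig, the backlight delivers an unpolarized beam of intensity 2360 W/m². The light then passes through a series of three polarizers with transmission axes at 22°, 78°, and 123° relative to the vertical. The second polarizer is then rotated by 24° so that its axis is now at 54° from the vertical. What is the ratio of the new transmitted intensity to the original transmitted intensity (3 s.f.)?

Before rotation:
Unpolarized light through the first polarizer → I₁ = ½ I₀, now polarized at 22°.
I₂ = I₁ cos²(78° − 22°) = 0.5 I₀ · cos²(56°) = 0.1563 I₀.
I₃ = I₂ cos²(123° − 78°) = 0.1563 I₀ · cos²(45°) = 0.07817 I₀.
After rotation:
Unpolarized light through the first polarizer → I₁ = ½ I₀, now polarized at 22°.
I₂ = I₁ cos²(54° − 22°) = 0.5 I₀ · cos²(32°) = 0.3596 I₀.
I₃ = I₂ cos²(123° − 54°) = 0.3596 I₀ · cos²(69°) = 0.04618 I₀.
Ratio = 0.04618 / 0.07817 = 0.5908.

I_new/I_old ≈ 0.591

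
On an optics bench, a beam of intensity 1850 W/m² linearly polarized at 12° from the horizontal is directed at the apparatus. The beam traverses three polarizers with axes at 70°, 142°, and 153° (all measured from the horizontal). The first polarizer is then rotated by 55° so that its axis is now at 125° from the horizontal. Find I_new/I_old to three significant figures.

Before rotation:
By Malus's law, I₁ = I₀ cos²(70° − 12°) = I₀ cos²(58°) = 0.2808 I₀.
I₂ = I₁ cos²(142° − 70°) = 0.2808 I₀ · cos²(72°) = 0.02682 I₀.
I₃ = I₂ cos²(153° − 142°) = 0.02682 I₀ · cos²(11°) = 0.02584 I₀.
After rotation:
I₁ = I₀ cos²(125° − 12°) = I₀ cos²(67°) = 0.1527 I₀.
I₂ = I₁ cos²(142° − 125°) = 0.1527 I₀ · cos²(17°) = 0.1396 I₀.
I₃ = I₂ cos²(153° − 142°) = 0.1396 I₀ · cos²(11°) = 0.1345 I₀.
Ratio = 0.1345 / 0.02584 = 5.207.

I_new/I_old ≈ 5.21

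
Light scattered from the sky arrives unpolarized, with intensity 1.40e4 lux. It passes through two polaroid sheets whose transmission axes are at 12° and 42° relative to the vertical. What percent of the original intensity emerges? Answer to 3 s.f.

≈ 37.5%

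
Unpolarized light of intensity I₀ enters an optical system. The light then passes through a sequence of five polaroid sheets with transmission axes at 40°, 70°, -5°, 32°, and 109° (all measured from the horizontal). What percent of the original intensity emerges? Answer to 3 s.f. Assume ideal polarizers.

≈ 0.0811%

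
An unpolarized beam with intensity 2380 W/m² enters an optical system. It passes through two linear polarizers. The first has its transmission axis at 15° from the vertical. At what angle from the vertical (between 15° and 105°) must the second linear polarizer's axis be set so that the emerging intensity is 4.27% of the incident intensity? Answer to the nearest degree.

Unpolarized light through the first polarizer → I₁ = ½ I₀, now polarized at 15°.
Need I₂/I₀ = 0.0427, so cos²(θ − 15°) = 0.0427 / 0.5 = 0.0854.
θ − 15° = arccos(√0.0854) = 73.0°, giving θ ≈ 15 + 73.0 = 88.0°.

θ ≈ 88°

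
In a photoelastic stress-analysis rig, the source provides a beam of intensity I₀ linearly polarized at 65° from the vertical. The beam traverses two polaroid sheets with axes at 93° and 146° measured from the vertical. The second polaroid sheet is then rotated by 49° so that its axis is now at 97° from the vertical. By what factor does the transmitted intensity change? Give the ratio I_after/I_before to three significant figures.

Before rotation:
I₁ = I₀ cos²(93° − 65°) = I₀ cos²(28°) = 0.7796 I₀.
I₂ = I₁ cos²(146° − 93°) = 0.7796 I₀ · cos²(53°) = 0.2824 I₀.
After rotation:
I₁ = I₀ cos²(93° − 65°) = I₀ cos²(28°) = 0.7796 I₀.
I₂ = I₁ cos²(97° − 93°) = 0.7796 I₀ · cos²(4°) = 0.7758 I₀.
Ratio = 0.7758 / 0.2824 = 2.748.

I_new/I_old ≈ 2.75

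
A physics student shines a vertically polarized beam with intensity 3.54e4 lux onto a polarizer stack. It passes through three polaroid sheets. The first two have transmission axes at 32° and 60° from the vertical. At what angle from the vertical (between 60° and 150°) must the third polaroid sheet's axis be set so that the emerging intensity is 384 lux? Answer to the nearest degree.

By Malus's law, I₁ = I₀ cos²(32° − 0°) = I₀ cos²(32°) = 0.7192 I₀.
I₂ = I₁ cos²(60° − 32°) = 0.7192 I₀ · cos²(28°) = 0.5607 I₀.
Target fraction: 384 / 3.54e4 lux = 0.01085 of I₀.
Need I₃/I₀ = 0.01085, so cos²(θ − 60°) = 0.01085 / 0.5607 = 0.01935.
θ − 60° = arccos(√0.01935) = 82.0°, giving θ ≈ 60 + 82.0 = 142.0°.

θ ≈ 142°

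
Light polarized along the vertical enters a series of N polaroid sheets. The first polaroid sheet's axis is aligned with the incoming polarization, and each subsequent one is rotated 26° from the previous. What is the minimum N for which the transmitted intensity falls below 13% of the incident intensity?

N = 11

First polarizer is aligned with the polarization: full transmission.
Each further stage multiplies by cos²(26°) = 0.8078.
After N polarizers: T = 0.8078^(N−1). Require T < 0.13 ⇒ N−1 > ln(0.13)/ln(0.8078) = 9.56, so N−1 ≥ 10 and N = 11.
Check: N=11 gives T = 0.1184 < 0.13; N=10 gives T = 0.1465.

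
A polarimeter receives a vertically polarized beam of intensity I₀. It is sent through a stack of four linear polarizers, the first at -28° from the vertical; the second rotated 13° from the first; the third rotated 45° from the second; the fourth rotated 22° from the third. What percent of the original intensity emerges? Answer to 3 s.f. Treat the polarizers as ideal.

By Malus's law, I₁ = I₀ cos²(-28° − 0°) = I₀ cos²(28°) = 0.7796 I₀.
I₂ = I₁ cos²(13°) = 0.7796 · 0.9494 I₀ = 0.7401 I₀.
I₃ = I₂ cos²(45°) = 0.7401 · 0.5 I₀ = 0.3701 I₀.
I₄ = I₃ cos²(22°) = 0.3701 · 0.8597 I₀ = 0.3181 I₀.
That is 31.81% of the incident intensity.

≈ 31.8%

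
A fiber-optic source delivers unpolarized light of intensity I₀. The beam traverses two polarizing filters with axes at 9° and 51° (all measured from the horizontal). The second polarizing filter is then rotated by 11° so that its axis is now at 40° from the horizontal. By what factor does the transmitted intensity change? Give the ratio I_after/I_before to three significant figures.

I_new/I_old ≈ 1.33

Before rotation:
Unpolarized light through the first polarizer → I₁ = ½ I₀, now polarized at 9°.
I₂ = I₁ cos²(51° − 9°) = 0.5 I₀ · cos²(42°) = 0.2761 I₀.
After rotation:
Unpolarized light through the first polarizer → I₁ = ½ I₀, now polarized at 9°.
I₂ = I₁ cos²(40° − 9°) = 0.5 I₀ · cos²(31°) = 0.3674 I₀.
Ratio = 0.3674 / 0.2761 = 1.33.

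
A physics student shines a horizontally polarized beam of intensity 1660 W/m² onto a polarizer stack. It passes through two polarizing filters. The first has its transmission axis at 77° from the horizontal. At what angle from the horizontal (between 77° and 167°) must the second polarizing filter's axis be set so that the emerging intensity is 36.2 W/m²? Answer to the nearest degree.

By Malus's law, I₁ = I₀ cos²(77° − 0°) = I₀ cos²(77°) = 0.0506 I₀.
Target fraction: 36.2 / 1660 W/m² = 0.02181 of I₀.
Need I₂/I₀ = 0.02181, so cos²(θ − 77°) = 0.02181 / 0.0506 = 0.4309.
θ − 77° = arccos(√0.4309) = 49.0°, giving θ ≈ 77 + 49.0 = 126.0°.

θ ≈ 126°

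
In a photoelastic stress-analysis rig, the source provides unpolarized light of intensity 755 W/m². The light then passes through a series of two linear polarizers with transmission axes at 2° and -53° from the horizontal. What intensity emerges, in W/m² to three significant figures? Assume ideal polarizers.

I ≈ 124 W/m²

Unpolarized light through the first polarizer → I₁ = 755 W/m²/2 = 377.5 W/m², polarized at 2°.
I₂ = I₁ · cos²(55°) = 377.5 · 0.329 = 124.2 W/m².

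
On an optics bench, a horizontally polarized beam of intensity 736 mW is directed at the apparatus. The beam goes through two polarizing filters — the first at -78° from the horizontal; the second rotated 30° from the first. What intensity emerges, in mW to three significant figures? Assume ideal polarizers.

I₁ = 736 mW · cos²(78°) = 31.82 mW.
I₂ = I₁ · cos²(30°) = 31.82 · 0.75 = 23.86 mW.

I ≈ 23.9 mW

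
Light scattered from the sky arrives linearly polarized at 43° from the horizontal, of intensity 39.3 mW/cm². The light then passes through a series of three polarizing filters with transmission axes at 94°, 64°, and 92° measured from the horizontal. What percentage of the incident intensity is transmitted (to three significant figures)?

≈ 23.2%

By Malus's law, I₁ = 39.3 mW/cm² · cos²(51°) = 15.56 mW/cm².
I₂ = I₁ · cos²(30°) = 15.56 · 0.75 = 11.67 mW/cm².
I₃ = I₂ · cos²(28°) = 11.67 · 0.7796 = 9.101 mW/cm².
That is 23.16% of the incident intensity.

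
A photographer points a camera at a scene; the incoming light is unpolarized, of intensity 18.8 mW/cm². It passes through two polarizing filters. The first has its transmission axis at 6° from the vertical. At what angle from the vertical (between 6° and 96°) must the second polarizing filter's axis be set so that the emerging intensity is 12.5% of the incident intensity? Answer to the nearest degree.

θ ≈ 66°

Unpolarized light through the first polarizer → I₁ = ½ I₀, now polarized at 6°.
Need I₂/I₀ = 0.125, so cos²(θ − 6°) = 0.125 / 0.5 = 0.25.
θ − 6° = arccos(√0.25) = 60.0°, giving θ ≈ 6 + 60.0 = 66.0°.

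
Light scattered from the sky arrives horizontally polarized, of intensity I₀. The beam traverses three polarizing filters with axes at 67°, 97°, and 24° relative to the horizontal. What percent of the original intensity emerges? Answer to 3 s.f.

≈ 0.979%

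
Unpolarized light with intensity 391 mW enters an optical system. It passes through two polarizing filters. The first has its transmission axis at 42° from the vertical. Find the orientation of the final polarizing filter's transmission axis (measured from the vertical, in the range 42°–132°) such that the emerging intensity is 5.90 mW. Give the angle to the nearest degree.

θ ≈ 122°

Unpolarized light through the first polarizer → I₁ = ½ I₀, now polarized at 42°.
Target fraction: 5.90 / 391 mW = 0.01509 of I₀.
Need I₂/I₀ = 0.01509, so cos²(θ − 42°) = 0.01509 / 0.5 = 0.03018.
θ − 42° = arccos(√0.03018) = 80.0°, giving θ ≈ 42 + 80.0 = 122.0°.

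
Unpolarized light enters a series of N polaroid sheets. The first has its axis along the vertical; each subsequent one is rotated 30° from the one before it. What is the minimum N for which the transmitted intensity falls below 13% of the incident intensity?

First polarizer halves the unpolarized light: factor 1/2.
Each further stage multiplies by cos²(30°) = 0.75.
After N polarizers: T = 0.5·0.75^(N−1). Require T < 0.13 ⇒ N−1 > ln(0.13/0.5)/ln(0.75) = 4.68, so N−1 ≥ 5 and N = 6.
Check: N=6 gives T = 0.1187 < 0.13; N=5 gives T = 0.1582.

N = 6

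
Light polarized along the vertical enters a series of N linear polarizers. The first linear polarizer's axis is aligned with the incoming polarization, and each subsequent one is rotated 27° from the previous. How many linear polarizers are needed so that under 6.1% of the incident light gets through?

First polarizer is aligned with the polarization: full transmission.
Each further stage multiplies by cos²(27°) = 0.7939.
After N polarizers: T = 0.7939^(N−1). Require T < 0.061 ⇒ N−1 > ln(0.061)/ln(0.7939) = 12.12, so N−1 ≥ 13 and N = 14.
Check: N=14 gives T = 0.04976 < 0.061; N=13 gives T = 0.06268.

N = 14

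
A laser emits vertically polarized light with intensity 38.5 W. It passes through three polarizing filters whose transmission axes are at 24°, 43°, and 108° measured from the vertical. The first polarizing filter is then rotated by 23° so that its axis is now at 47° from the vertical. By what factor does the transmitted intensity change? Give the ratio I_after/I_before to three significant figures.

Before rotation:
I₁ = I₀ cos²(24° − 0°) = I₀ cos²(24°) = 0.8346 I₀.
I₂ = I₁ cos²(43° − 24°) = 0.8346 I₀ · cos²(19°) = 0.7461 I₀.
I₃ = I₂ cos²(108° − 43°) = 0.7461 I₀ · cos²(65°) = 0.1333 I₀.
After rotation:
I₁ = I₀ cos²(47° − 0°) = I₀ cos²(47°) = 0.4651 I₀.
I₂ = I₁ cos²(43° − 47°) = 0.4651 I₀ · cos²(4°) = 0.4629 I₀.
I₃ = I₂ cos²(108° − 43°) = 0.4629 I₀ · cos²(65°) = 0.08267 I₀.
Ratio = 0.08267 / 0.1333 = 0.6204.

I_new/I_old ≈ 0.620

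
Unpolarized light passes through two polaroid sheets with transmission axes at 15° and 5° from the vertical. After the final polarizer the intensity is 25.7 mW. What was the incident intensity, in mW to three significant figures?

I₀ ≈ 53.0 mW

Unpolarized light through the first polarizer → I₁ = ½ I₀, now polarized at 15°.
I₂ = I₁ cos²(5° − 15°) = 0.5 I₀ · cos²(10°) = 0.4849 I₀.
So 25.7 mW = 0.4849 I₀, giving I₀ = 25.7/0.4849 = 53 mW.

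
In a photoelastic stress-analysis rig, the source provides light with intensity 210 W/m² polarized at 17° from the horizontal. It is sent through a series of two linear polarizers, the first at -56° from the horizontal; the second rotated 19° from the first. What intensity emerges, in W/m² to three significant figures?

I₁ = 210 W/m² · cos²(73°) = 17.95 W/m².
I₂ = I₁ · cos²(19°) = 17.95 · 0.894 = 16.05 W/m².

I ≈ 16.0 W/m²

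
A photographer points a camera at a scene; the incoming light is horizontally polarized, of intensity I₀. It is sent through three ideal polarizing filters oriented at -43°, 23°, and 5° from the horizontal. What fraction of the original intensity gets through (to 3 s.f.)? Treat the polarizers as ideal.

I₁ = I₀ cos²(-43° − 0°) = I₀ cos²(43°) = 0.5349 I₀.
I₂ = I₁ cos²(23° + 43°) = 0.5349 I₀ · cos²(66°) = 0.08849 I₀.
I₃ = I₂ cos²(5° − 23°) = 0.08849 I₀ · cos²(18°) = 0.08004 I₀.
Transmitted fraction = 0.08004.

≈ 0.0800 I₀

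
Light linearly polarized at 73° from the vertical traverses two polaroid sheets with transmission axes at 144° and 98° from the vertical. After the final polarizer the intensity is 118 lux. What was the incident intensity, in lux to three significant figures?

By Malus's law, I₁ = I₀ cos²(144° − 73°) = I₀ cos²(71°) = 0.106 I₀.
I₂ = I₁ cos²(98° − 144°) = 0.106 I₀ · cos²(46°) = 0.05115 I₀.
So 118 lux = 0.05115 I₀, giving I₀ = 118/0.05115 = 2307 lux.

I₀ ≈ 2310 lux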